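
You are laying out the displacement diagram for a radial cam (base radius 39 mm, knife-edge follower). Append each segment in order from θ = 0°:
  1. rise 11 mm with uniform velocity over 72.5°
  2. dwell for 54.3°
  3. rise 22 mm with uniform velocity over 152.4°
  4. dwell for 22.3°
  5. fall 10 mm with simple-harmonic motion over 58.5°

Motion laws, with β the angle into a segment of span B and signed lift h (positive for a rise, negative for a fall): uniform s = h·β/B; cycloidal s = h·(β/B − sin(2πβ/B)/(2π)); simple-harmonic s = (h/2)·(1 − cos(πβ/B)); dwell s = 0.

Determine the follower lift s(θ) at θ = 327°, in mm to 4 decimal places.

seg 1 [0°–72.5°] uniform, h=11: full span → s += 11 → s = 11.0000
seg 2 [72.5°–126.8°] dwell: s stays 11.0000
seg 3 [126.8°–279.2°] uniform, h=22: full span → s += 22 → s = 33.0000
seg 4 [279.2°–301.5°] dwell: s stays 33.0000
seg 5 [301.5°–360°] simple-harmonic, h=-10: θ=327° here. β=25.5, B=58.5. -10/2·(1 − cos(π·0.4359)) = -3.9999 → s = 29.0001

29.0001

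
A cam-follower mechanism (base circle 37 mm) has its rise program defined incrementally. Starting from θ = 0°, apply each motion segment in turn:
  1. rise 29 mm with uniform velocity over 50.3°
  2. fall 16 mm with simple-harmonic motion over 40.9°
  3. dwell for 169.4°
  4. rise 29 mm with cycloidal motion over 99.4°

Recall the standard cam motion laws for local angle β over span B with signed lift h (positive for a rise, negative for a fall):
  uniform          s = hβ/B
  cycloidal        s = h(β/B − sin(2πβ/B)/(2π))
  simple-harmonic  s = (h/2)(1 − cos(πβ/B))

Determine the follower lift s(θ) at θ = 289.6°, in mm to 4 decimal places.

seg 1 [0°–50.3°] uniform, h=29: full span → s += 29 → s = 29.0000
seg 2 [50.3°–91.2°] simple-harmonic, h=-16: full span → s += -16 → s = 13.0000
seg 3 [91.2°–260.6°] dwell: s stays 13.0000
seg 4 [260.6°–360°] cycloidal, h=29: θ=289.6° here. β=29, B=99.4. 29·(0.2918 − sin(2π·0.2918)/(2π)) = 4.0032 → s = 17.0032

17.0032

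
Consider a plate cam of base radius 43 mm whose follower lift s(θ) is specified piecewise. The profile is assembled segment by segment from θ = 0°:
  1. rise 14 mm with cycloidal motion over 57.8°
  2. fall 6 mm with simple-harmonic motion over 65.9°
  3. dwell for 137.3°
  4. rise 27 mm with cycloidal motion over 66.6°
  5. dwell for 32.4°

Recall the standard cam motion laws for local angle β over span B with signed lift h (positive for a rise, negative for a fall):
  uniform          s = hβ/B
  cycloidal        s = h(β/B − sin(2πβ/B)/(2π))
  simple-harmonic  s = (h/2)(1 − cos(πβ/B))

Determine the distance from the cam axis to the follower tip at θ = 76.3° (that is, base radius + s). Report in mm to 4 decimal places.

seg 1 [0°–57.8°] cycloidal, h=14: full span → s += 14 → s = 14.0000
seg 2 [57.8°–123.7°] simple-harmonic, h=-6: θ=76.3° here. β=18.5, B=65.9. -6/2·(1 − cos(π·0.2807)) = -1.0930 → s = 12.9070
radial distance = base radius + s = 43 + 12.9070 = 55.9070

55.9070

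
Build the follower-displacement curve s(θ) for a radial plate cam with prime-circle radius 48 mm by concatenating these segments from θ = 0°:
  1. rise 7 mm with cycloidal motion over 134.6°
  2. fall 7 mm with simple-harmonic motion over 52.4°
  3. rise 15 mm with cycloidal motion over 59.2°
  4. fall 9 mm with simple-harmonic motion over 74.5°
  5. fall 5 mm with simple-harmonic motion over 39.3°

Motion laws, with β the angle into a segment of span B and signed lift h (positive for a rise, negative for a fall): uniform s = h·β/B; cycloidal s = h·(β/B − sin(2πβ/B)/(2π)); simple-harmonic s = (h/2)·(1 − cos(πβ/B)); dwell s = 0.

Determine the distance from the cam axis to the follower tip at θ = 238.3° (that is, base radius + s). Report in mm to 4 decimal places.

seg 1 [0°–134.6°] cycloidal, h=7: full span → s += 7 → s = 7.0000
seg 2 [134.6°–187°] simple-harmonic, h=-7: full span → s += -7 → s = 0.0000
seg 3 [187°–246.2°] cycloidal, h=15: θ=238.3° here. β=51.3, B=59.2. 15·(0.8666 − sin(2π·0.8666)/(2π)) = 14.7736 → s = 14.7736
radial distance = base radius + s = 48 + 14.7736 = 62.7736

62.7736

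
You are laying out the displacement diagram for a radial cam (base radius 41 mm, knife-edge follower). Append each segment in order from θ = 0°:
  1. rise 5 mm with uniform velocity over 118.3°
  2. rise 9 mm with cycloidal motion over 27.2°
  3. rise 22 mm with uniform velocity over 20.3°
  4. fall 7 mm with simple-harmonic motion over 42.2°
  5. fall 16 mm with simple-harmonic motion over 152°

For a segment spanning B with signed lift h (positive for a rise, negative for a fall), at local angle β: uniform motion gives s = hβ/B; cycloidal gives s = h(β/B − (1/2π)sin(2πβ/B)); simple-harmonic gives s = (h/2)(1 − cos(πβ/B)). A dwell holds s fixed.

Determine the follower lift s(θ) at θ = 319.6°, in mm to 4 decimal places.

seg 1 [0°–118.3°] uniform, h=5: full span → s += 5 → s = 5.0000
seg 2 [118.3°–145.5°] cycloidal, h=9: full span → s += 9 → s = 14.0000
seg 3 [145.5°–165.8°] uniform, h=22: full span → s += 22 → s = 36.0000
seg 4 [165.8°–208°] simple-harmonic, h=-7: full span → s += -7 → s = 29.0000
seg 5 [208°–360°] simple-harmonic, h=-16: θ=319.6° here. β=111.6, B=152. -16/2·(1 − cos(π·0.7342)) = -13.3694 → s = 15.6306

15.6306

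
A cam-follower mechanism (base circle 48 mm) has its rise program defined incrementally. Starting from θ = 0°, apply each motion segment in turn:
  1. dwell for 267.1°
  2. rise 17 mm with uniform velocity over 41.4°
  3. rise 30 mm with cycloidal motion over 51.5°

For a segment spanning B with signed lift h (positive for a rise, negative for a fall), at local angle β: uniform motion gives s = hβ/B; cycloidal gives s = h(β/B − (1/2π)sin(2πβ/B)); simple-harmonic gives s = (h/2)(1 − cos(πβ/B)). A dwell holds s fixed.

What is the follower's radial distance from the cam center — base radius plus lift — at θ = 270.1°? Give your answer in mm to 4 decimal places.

seg 1 [0°–267.1°] dwell: s stays 0.0000
seg 2 [267.1°–308.5°] uniform, h=17: θ=270.1° here. β=3, B=41.4. 17·3/41.4 = 1.2319 → s = 1.2319
radial distance = base radius + s = 48 + 1.2319 = 49.2319

49.2319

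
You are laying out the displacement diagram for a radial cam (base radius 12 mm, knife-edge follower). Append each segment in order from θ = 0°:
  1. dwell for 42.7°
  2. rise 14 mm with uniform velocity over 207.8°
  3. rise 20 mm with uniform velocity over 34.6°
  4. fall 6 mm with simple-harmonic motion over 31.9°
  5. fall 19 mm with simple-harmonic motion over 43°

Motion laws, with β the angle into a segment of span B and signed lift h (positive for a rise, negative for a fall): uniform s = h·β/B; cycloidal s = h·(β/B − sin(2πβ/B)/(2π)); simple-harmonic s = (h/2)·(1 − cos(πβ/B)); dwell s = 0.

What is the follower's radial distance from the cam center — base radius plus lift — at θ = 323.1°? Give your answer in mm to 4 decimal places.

seg 1 [0°–42.7°] dwell: s stays 0.0000
seg 2 [42.7°–250.5°] uniform, h=14: full span → s += 14 → s = 14.0000
seg 3 [250.5°–285.1°] uniform, h=20: full span → s += 20 → s = 34.0000
seg 4 [285.1°–317°] simple-harmonic, h=-6: full span → s += -6 → s = 28.0000
seg 5 [317°–360°] simple-harmonic, h=-19: θ=323.1° here. β=6.1, B=43. -19/2·(1 − cos(π·0.1419)) = -0.9279 → s = 27.0721
radial distance = base radius + s = 12 + 27.0721 = 39.0721

39.0721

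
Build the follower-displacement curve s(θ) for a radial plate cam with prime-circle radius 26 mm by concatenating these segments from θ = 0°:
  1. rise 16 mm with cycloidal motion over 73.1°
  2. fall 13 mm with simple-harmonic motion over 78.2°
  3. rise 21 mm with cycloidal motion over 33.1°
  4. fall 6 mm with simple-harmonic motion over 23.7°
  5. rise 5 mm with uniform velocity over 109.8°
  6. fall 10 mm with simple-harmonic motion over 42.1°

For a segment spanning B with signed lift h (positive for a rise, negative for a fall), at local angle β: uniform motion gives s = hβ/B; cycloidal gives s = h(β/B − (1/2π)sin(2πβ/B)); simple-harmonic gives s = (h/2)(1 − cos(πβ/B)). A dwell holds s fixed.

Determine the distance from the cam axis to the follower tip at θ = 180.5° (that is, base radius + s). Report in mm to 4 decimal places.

seg 1 [0°–73.1°] cycloidal, h=16: full span → s += 16 → s = 16.0000
seg 2 [73.1°–151.3°] simple-harmonic, h=-13: full span → s += -13 → s = 3.0000
seg 3 [151.3°–184.4°] cycloidal, h=21: θ=180.5° here. β=29.2, B=33.1. 21·(0.8822 − sin(2π·0.8822)/(2π)) = 20.7801 → s = 23.7801
radial distance = base radius + s = 26 + 23.7801 = 49.7801

49.7801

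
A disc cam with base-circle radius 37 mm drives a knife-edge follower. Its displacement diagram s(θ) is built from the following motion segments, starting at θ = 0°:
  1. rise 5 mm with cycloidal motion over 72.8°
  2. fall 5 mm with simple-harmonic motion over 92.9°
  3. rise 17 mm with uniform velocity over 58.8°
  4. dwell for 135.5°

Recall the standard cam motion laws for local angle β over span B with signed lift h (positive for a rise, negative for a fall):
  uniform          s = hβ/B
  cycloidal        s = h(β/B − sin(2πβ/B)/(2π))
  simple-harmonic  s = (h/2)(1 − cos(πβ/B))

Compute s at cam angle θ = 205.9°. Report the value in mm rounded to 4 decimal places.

seg 1 [0°–72.8°] cycloidal, h=5: full span → s += 5 → s = 5.0000
seg 2 [72.8°–165.7°] simple-harmonic, h=-5: full span → s += -5 → s = 0.0000
seg 3 [165.7°–224.5°] uniform, h=17: θ=205.9° here. β=40.2, B=58.8. 17·40.2/58.8 = 11.6224 → s = 11.6224

11.6224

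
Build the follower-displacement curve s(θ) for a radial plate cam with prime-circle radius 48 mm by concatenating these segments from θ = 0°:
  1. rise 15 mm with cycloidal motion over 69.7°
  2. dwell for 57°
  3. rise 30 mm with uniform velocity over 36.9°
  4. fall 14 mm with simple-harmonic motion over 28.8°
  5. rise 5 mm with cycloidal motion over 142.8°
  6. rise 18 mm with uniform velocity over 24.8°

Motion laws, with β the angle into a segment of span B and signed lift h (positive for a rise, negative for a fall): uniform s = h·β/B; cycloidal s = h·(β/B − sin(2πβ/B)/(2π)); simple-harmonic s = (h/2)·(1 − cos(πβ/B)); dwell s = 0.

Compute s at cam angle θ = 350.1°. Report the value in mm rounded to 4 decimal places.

seg 1 [0°–69.7°] cycloidal, h=15: full span → s += 15 → s = 15.0000
seg 2 [69.7°–126.7°] dwell: s stays 15.0000
seg 3 [126.7°–163.6°] uniform, h=30: full span → s += 30 → s = 45.0000
seg 4 [163.6°–192.4°] simple-harmonic, h=-14: full span → s += -14 → s = 31.0000
seg 5 [192.4°–335.2°] cycloidal, h=5: full span → s += 5 → s = 36.0000
seg 6 [335.2°–360°] uniform, h=18: θ=350.1° here. β=14.9, B=24.8. 18·14.9/24.8 = 10.8145 → s = 46.8145

46.8145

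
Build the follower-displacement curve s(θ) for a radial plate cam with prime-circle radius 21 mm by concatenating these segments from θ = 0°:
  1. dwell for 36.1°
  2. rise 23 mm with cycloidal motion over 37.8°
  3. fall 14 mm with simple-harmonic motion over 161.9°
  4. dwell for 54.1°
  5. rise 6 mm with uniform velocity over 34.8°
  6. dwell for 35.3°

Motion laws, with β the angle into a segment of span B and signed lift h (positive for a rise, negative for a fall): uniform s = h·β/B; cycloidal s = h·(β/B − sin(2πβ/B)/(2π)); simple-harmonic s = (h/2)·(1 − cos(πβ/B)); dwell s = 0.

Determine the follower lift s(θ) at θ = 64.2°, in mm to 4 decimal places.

seg 1 [0°–36.1°] dwell: s stays 0.0000
seg 2 [36.1°–73.9°] cycloidal, h=23: θ=64.2° here. β=28.1, B=37.8. 23·(0.7434 − sin(2π·0.7434)/(2π)) = 20.7553 → s = 20.7553

20.7553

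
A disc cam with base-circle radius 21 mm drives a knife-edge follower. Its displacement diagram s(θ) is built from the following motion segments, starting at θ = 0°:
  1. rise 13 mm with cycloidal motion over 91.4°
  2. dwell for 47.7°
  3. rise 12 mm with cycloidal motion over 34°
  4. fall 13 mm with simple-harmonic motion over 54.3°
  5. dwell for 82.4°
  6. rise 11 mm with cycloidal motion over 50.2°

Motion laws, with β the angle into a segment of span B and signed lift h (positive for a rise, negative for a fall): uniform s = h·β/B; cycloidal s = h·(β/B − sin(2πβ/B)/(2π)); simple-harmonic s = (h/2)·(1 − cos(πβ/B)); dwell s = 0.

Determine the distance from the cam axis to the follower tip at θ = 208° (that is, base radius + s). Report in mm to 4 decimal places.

seg 1 [0°–91.4°] cycloidal, h=13: full span → s += 13 → s = 13.0000
seg 2 [91.4°–139.1°] dwell: s stays 13.0000
seg 3 [139.1°–173.1°] cycloidal, h=12: full span → s += 12 → s = 25.0000
seg 4 [173.1°–227.4°] simple-harmonic, h=-13: θ=208° here. β=34.9, B=54.3. -13/2·(1 − cos(π·0.6427)) = -9.3178 → s = 15.6822
radial distance = base radius + s = 21 + 15.6822 = 36.6822

36.6822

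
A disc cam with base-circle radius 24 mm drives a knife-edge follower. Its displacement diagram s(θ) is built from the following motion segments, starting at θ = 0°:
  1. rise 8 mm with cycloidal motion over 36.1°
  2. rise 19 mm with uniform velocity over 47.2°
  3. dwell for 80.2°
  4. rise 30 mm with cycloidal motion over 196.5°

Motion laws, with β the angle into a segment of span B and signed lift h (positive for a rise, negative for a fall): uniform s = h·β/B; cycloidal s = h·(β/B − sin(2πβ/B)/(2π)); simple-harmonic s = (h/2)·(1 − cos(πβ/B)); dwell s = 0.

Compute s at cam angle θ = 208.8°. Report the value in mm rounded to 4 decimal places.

seg 1 [0°–36.1°] cycloidal, h=8: full span → s += 8 → s = 8.0000
seg 2 [36.1°–83.3°] uniform, h=19: full span → s += 19 → s = 27.0000
seg 3 [83.3°–163.5°] dwell: s stays 27.0000
seg 4 [163.5°–360°] cycloidal, h=30: θ=208.8° here. β=45.3, B=196.5. 30·(0.2305 − sin(2π·0.2305)/(2π)) = 2.1770 → s = 29.1770

29.1770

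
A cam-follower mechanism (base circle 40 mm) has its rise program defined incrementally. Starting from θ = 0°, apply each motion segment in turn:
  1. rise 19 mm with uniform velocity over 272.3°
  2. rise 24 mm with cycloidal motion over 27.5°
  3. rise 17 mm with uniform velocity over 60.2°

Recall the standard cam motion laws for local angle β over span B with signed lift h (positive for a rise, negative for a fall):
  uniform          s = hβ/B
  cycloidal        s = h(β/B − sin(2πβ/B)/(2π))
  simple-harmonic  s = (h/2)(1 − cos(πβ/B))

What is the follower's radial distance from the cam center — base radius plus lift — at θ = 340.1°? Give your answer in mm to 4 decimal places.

seg 1 [0°–272.3°] uniform, h=19: full span → s += 19 → s = 19.0000
seg 2 [272.3°–299.8°] cycloidal, h=24: full span → s += 24 → s = 43.0000
seg 3 [299.8°–360°] uniform, h=17: θ=340.1° here. β=40.3, B=60.2. 17·40.3/60.2 = 11.3804 → s = 54.3804
radial distance = base radius + s = 40 + 54.3804 = 94.3804

94.3804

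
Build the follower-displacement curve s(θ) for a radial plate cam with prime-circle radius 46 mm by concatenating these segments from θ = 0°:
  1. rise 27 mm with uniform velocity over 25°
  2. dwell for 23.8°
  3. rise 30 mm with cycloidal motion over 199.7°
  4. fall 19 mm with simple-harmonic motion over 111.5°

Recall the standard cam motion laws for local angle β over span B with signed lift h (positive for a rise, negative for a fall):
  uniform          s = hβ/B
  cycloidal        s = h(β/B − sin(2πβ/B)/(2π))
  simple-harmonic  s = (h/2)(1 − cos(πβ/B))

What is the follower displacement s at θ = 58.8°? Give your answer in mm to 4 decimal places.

seg 1 [0°–25°] uniform, h=27: full span → s += 27 → s = 27.0000
seg 2 [25°–48.8°] dwell: s stays 27.0000
seg 3 [48.8°–248.5°] cycloidal, h=30: θ=58.8° here. β=10, B=199.7. 30·(0.0501 − sin(2π·0.0501)/(2π)) = 0.0247 → s = 27.0247

27.0247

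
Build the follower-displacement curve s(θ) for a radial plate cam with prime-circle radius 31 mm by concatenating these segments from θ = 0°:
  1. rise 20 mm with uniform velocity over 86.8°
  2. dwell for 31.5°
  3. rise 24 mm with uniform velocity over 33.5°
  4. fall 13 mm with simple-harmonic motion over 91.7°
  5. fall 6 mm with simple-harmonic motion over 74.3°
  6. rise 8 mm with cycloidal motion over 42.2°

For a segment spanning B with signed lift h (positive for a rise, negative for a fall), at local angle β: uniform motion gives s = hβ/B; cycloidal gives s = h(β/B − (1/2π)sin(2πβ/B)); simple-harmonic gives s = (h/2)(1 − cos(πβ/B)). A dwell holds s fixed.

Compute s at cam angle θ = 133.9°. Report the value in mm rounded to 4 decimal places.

seg 1 [0°–86.8°] uniform, h=20: full span → s += 20 → s = 20.0000
seg 2 [86.8°–118.3°] dwell: s stays 20.0000
seg 3 [118.3°–151.8°] uniform, h=24: θ=133.9° here. β=15.6, B=33.5. 24·15.6/33.5 = 11.1761 → s = 31.1761

31.1761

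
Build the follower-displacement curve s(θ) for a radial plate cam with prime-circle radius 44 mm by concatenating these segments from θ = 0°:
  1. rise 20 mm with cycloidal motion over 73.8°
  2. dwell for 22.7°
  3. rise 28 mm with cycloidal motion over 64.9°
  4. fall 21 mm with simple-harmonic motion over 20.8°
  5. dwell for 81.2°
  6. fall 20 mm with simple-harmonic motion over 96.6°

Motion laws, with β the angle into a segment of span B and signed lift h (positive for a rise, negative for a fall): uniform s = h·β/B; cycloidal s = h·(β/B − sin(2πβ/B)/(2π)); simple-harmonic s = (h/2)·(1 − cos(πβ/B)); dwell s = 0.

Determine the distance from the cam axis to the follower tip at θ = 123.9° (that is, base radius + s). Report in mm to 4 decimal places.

seg 1 [0°–73.8°] cycloidal, h=20: full span → s += 20 → s = 20.0000
seg 2 [73.8°–96.5°] dwell: s stays 20.0000
seg 3 [96.5°–161.4°] cycloidal, h=28: θ=123.9° here. β=27.4, B=64.9. 28·(0.4222 − sin(2π·0.4222)/(2π)) = 9.7283 → s = 29.7283
radial distance = base radius + s = 44 + 29.7283 = 73.7283

73.7283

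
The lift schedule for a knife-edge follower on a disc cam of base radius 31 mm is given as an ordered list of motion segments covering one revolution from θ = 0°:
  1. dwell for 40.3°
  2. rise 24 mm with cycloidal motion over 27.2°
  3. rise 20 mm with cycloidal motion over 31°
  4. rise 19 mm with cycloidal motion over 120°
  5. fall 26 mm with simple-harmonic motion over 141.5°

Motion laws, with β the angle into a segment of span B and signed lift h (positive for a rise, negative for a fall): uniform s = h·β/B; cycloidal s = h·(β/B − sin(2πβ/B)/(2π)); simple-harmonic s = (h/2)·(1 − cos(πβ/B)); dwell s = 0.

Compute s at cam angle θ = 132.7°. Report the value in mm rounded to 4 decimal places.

seg 1 [0°–40.3°] dwell: s stays 0.0000
seg 2 [40.3°–67.5°] cycloidal, h=24: full span → s += 24 → s = 24.0000
seg 3 [67.5°–98.5°] cycloidal, h=20: full span → s += 20 → s = 44.0000
seg 4 [98.5°–218.5°] cycloidal, h=19: θ=132.7° here. β=34.2, B=120. 19·(0.2850 − sin(2π·0.2850)/(2π)) = 2.4639 → s = 46.4639

46.4639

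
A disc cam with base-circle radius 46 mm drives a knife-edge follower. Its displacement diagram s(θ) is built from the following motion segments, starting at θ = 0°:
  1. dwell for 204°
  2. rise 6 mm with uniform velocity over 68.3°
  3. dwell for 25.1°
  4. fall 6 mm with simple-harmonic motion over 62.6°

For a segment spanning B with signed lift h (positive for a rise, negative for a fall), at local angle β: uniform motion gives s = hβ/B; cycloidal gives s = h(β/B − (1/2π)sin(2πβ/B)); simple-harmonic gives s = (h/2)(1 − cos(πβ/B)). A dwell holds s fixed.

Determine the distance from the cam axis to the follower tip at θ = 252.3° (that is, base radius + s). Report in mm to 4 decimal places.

seg 1 [0°–204°] dwell: s stays 0.0000
seg 2 [204°–272.3°] uniform, h=6: θ=252.3° here. β=48.3, B=68.3. 6·48.3/68.3 = 4.2430 → s = 4.2430
radial distance = base radius + s = 46 + 4.2430 = 50.2430

50.2430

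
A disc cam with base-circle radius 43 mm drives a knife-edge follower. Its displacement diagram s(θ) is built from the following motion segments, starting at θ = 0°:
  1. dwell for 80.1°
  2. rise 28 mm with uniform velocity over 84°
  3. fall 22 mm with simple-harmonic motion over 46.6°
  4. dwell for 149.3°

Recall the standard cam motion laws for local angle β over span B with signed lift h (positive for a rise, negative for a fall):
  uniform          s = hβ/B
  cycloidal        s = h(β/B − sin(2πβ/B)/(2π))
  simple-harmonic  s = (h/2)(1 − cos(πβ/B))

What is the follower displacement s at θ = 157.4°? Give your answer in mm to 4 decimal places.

seg 1 [0°–80.1°] dwell: s stays 0.0000
seg 2 [80.1°–164.1°] uniform, h=28: θ=157.4° here. β=77.3, B=84. 28·77.3/84 = 25.7667 → s = 25.7667

25.7667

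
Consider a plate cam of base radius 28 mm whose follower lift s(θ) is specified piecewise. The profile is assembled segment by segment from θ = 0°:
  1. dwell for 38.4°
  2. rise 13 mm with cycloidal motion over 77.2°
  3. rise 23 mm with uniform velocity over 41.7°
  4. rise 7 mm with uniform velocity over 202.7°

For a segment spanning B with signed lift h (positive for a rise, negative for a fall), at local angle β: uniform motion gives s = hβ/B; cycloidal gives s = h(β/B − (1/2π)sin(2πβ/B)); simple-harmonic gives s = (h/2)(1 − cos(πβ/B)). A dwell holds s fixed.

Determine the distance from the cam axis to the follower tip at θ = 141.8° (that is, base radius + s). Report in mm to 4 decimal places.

seg 1 [0°–38.4°] dwell: s stays 0.0000
seg 2 [38.4°–115.6°] cycloidal, h=13: full span → s += 13 → s = 13.0000
seg 3 [115.6°–157.3°] uniform, h=23: θ=141.8° here. β=26.2, B=41.7. 23·26.2/41.7 = 14.4508 → s = 27.4508
radial distance = base radius + s = 28 + 27.4508 = 55.4508

55.4508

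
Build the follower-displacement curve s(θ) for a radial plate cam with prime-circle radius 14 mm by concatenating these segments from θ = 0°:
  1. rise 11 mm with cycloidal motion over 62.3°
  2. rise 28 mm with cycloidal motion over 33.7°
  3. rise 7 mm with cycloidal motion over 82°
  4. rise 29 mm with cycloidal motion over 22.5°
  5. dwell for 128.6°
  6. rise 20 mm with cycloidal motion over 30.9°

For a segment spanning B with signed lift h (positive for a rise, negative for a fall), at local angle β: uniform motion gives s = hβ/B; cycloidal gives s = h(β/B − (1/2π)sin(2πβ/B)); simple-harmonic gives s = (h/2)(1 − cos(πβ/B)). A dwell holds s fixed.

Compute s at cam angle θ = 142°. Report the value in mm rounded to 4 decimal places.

seg 1 [0°–62.3°] cycloidal, h=11: full span → s += 11 → s = 11.0000
seg 2 [62.3°–96°] cycloidal, h=28: full span → s += 28 → s = 39.0000
seg 3 [96°–178°] cycloidal, h=7: θ=142° here. β=46, B=82. 7·(0.5610 − sin(2π·0.5610)/(2π)) = 4.3433 → s = 43.3433

43.3433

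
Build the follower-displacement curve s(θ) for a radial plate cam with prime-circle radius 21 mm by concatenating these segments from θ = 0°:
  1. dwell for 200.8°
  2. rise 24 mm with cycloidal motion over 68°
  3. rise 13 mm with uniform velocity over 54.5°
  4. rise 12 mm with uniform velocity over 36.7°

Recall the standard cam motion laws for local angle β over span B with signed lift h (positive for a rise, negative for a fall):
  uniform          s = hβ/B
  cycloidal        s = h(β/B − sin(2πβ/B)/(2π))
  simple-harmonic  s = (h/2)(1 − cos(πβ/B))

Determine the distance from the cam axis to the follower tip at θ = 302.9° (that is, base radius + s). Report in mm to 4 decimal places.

seg 1 [0°–200.8°] dwell: s stays 0.0000
seg 2 [200.8°–268.8°] cycloidal, h=24: full span → s += 24 → s = 24.0000
seg 3 [268.8°–323.3°] uniform, h=13: θ=302.9° here. β=34.1, B=54.5. 13·34.1/54.5 = 8.1339 → s = 32.1339
radial distance = base radius + s = 21 + 32.1339 = 53.1339

53.1339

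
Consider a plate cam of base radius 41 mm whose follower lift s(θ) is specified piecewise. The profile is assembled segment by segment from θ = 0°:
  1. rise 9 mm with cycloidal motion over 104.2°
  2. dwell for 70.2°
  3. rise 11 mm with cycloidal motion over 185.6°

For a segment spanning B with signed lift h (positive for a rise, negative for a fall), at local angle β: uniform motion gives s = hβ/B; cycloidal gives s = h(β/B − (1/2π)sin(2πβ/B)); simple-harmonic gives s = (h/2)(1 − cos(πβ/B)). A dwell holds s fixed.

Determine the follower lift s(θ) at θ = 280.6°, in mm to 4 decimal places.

seg 1 [0°–104.2°] cycloidal, h=9: full span → s += 9 → s = 9.0000
seg 2 [104.2°–174.4°] dwell: s stays 9.0000
seg 3 [174.4°–360°] cycloidal, h=11: θ=280.6° here. β=106.2, B=185.6. 11·(0.5722 − sin(2π·0.5722)/(2π)) = 7.0614 → s = 16.0614

16.0614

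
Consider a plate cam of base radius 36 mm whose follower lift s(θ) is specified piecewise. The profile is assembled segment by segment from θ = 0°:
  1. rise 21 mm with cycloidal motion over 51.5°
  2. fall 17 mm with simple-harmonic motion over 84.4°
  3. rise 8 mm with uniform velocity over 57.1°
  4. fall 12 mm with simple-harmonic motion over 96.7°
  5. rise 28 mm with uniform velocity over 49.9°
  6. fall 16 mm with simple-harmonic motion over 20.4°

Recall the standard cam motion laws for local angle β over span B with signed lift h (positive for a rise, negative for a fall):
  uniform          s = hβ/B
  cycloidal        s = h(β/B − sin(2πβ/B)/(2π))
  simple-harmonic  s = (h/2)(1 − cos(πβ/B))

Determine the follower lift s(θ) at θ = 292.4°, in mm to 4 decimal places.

seg 1 [0°–51.5°] cycloidal, h=21: full span → s += 21 → s = 21.0000
seg 2 [51.5°–135.9°] simple-harmonic, h=-17: full span → s += -17 → s = 4.0000
seg 3 [135.9°–193°] uniform, h=8: full span → s += 8 → s = 12.0000
seg 4 [193°–289.7°] simple-harmonic, h=-12: full span → s += -12 → s = 0.0000
seg 5 [289.7°–339.6°] uniform, h=28: θ=292.4° here. β=2.7, B=49.9. 28·2.7/49.9 = 1.5150 → s = 1.5150

1.5150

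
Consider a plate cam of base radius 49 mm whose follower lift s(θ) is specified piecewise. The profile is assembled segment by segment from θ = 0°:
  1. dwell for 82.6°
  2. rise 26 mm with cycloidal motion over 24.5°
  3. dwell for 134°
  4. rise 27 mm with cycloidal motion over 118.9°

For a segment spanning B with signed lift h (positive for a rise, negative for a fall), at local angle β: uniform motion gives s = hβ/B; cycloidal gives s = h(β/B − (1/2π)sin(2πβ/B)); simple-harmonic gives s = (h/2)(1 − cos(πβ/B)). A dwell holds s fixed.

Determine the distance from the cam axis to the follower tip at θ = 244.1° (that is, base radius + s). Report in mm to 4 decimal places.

seg 1 [0°–82.6°] dwell: s stays 0.0000
seg 2 [82.6°–107.1°] cycloidal, h=26: full span → s += 26 → s = 26.0000
seg 3 [107.1°–241.1°] dwell: s stays 26.0000
seg 4 [241.1°–360°] cycloidal, h=27: θ=244.1° here. β=3, B=118.9. 27·(0.0252 − sin(2π·0.0252)/(2π)) = 0.0028 → s = 26.0028
radial distance = base radius + s = 49 + 26.0028 = 75.0028

75.0028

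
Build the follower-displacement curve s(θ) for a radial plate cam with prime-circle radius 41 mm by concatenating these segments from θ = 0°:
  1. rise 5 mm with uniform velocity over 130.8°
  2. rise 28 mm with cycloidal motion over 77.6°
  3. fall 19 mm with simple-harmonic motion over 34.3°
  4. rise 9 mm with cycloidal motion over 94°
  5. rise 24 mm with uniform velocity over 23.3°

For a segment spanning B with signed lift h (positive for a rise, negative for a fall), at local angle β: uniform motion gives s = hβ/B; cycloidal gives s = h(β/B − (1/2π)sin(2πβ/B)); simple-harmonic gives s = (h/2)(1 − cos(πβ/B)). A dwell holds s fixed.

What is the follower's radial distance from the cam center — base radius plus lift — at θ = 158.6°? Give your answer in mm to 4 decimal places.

seg 1 [0°–130.8°] uniform, h=5: full span → s += 5 → s = 5.0000
seg 2 [130.8°–208.4°] cycloidal, h=28: θ=158.6° here. β=27.8, B=77.6. 28·(0.3582 − sin(2π·0.3582)/(2π)) = 6.5662 → s = 11.5662
radial distance = base radius + s = 41 + 11.5662 = 52.5662

52.5662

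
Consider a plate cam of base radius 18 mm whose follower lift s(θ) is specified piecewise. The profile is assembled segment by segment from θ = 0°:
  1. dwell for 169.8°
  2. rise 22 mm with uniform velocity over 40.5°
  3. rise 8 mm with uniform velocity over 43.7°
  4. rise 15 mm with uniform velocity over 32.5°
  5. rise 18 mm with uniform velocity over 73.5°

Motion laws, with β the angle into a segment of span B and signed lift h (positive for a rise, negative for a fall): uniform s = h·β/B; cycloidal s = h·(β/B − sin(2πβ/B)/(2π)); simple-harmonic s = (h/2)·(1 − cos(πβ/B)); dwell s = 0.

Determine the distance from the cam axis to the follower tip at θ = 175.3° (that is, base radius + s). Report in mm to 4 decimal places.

seg 1 [0°–169.8°] dwell: s stays 0.0000
seg 2 [169.8°–210.3°] uniform, h=22: θ=175.3° here. β=5.5, B=40.5. 22·5.5/40.5 = 2.9877 → s = 2.9877
radial distance = base radius + s = 18 + 2.9877 = 20.9877

20.9877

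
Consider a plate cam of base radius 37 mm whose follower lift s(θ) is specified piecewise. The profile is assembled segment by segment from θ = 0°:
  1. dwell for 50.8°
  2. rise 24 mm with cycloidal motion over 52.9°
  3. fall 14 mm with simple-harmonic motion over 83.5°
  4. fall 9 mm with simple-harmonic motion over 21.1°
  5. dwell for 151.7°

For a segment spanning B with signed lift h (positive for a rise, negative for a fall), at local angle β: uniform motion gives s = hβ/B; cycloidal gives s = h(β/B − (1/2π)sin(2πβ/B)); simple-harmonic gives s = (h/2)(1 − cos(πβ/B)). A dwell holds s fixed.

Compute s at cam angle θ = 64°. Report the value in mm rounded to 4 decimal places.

seg 1 [0°–50.8°] dwell: s stays 0.0000
seg 2 [50.8°–103.7°] cycloidal, h=24: θ=64° here. β=13.2, B=52.9. 24·(0.2495 − sin(2π·0.2495)/(2π)) = 2.1690 → s = 2.1690

2.1690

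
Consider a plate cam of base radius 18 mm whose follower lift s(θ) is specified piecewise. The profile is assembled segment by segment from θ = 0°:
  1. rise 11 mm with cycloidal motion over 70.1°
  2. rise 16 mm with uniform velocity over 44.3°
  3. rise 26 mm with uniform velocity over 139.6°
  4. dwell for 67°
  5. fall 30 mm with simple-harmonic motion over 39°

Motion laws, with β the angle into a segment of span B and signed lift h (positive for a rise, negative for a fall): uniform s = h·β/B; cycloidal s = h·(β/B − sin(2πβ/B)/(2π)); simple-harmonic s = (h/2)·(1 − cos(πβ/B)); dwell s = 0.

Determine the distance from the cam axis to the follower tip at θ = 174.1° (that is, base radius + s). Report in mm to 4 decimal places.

seg 1 [0°–70.1°] cycloidal, h=11: full span → s += 11 → s = 11.0000
seg 2 [70.1°–114.4°] uniform, h=16: full span → s += 16 → s = 27.0000
seg 3 [114.4°–254°] uniform, h=26: θ=174.1° here. β=59.7, B=139.6. 26·59.7/139.6 = 11.1189 → s = 38.1189
radial distance = base radius + s = 18 + 38.1189 = 56.1189

56.1189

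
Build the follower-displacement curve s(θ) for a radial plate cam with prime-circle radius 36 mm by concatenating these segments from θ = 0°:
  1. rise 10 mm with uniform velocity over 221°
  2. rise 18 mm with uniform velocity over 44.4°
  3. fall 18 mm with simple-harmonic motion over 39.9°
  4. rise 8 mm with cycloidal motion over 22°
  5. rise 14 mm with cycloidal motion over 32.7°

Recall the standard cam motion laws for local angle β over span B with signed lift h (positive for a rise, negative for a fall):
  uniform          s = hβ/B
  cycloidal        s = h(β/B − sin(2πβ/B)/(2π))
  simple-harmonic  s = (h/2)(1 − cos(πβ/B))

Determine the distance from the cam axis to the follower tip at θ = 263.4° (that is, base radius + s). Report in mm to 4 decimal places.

seg 1 [0°–221°] uniform, h=10: full span → s += 10 → s = 10.0000
seg 2 [221°–265.4°] uniform, h=18: θ=263.4° here. β=42.4, B=44.4. 18·42.4/44.4 = 17.1892 → s = 27.1892
radial distance = base radius + s = 36 + 27.1892 = 63.1892

63.1892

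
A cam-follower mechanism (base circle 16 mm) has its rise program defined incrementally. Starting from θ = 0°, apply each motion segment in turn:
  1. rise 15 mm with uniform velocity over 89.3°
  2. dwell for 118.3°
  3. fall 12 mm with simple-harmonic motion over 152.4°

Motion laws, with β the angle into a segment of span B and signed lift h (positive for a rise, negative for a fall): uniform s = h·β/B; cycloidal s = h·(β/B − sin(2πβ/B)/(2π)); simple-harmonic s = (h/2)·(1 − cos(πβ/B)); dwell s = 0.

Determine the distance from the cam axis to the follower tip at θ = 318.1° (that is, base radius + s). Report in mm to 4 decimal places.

seg 1 [0°–89.3°] uniform, h=15: full span → s += 15 → s = 15.0000
seg 2 [89.3°–207.6°] dwell: s stays 15.0000
seg 3 [207.6°–360°] simple-harmonic, h=-12: θ=318.1° here. β=110.5, B=152.4. -12/2·(1 − cos(π·0.7251)) = -9.8976 → s = 5.1024
radial distance = base radius + s = 16 + 5.1024 = 21.1024

21.1024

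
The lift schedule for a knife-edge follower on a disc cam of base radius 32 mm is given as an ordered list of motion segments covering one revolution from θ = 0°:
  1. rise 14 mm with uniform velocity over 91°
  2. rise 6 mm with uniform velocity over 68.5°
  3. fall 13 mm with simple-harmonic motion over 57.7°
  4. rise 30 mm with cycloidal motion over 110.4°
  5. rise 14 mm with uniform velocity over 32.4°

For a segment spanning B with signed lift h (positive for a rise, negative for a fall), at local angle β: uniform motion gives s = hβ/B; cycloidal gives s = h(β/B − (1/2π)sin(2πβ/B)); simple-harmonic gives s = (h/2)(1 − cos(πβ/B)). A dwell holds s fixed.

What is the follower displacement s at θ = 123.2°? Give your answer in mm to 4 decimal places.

seg 1 [0°–91°] uniform, h=14: full span → s += 14 → s = 14.0000
seg 2 [91°–159.5°] uniform, h=6: θ=123.2° here. β=32.2, B=68.5. 6·32.2/68.5 = 2.8204 → s = 16.8204

16.8204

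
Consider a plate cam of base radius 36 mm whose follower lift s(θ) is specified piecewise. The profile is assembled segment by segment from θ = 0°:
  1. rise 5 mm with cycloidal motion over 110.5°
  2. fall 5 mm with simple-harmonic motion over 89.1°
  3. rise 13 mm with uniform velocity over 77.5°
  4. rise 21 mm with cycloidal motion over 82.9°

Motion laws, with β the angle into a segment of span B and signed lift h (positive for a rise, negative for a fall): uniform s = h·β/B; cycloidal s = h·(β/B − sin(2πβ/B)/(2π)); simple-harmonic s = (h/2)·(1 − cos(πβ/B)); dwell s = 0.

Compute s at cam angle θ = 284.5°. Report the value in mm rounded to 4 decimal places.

seg 1 [0°–110.5°] cycloidal, h=5: full span → s += 5 → s = 5.0000
seg 2 [110.5°–199.6°] simple-harmonic, h=-5: full span → s += -5 → s = 0.0000
seg 3 [199.6°–277.1°] uniform, h=13: full span → s += 13 → s = 13.0000
seg 4 [277.1°–360°] cycloidal, h=21: θ=284.5° here. β=7.4, B=82.9. 21·(0.0893 − sin(2π·0.0893)/(2π)) = 0.0967 → s = 13.0967

13.0967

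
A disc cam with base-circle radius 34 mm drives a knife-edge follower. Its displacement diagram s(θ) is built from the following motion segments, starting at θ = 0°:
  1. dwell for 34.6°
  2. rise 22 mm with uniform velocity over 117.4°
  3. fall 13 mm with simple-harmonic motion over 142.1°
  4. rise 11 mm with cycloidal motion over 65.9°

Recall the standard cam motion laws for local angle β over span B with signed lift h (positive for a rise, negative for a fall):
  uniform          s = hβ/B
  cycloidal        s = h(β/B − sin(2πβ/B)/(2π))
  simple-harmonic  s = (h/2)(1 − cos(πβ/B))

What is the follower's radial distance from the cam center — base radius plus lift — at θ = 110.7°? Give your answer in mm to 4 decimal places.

seg 1 [0°–34.6°] dwell: s stays 0.0000
seg 2 [34.6°–152°] uniform, h=22: θ=110.7° here. β=76.1, B=117.4. 22·76.1/117.4 = 14.2606 → s = 14.2606
radial distance = base radius + s = 34 + 14.2606 = 48.2606

48.2606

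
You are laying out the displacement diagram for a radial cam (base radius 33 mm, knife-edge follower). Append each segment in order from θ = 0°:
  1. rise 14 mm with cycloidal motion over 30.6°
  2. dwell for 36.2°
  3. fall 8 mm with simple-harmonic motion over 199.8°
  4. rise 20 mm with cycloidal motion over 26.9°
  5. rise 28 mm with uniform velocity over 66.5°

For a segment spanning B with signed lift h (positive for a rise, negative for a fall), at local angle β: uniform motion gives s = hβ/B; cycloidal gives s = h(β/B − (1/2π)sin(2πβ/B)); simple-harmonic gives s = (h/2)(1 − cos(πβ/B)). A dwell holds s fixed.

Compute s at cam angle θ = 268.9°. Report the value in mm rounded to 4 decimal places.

seg 1 [0°–30.6°] cycloidal, h=14: full span → s += 14 → s = 14.0000
seg 2 [30.6°–66.8°] dwell: s stays 14.0000
seg 3 [66.8°–266.6°] simple-harmonic, h=-8: full span → s += -8 → s = 6.0000
seg 4 [266.6°–293.5°] cycloidal, h=20: θ=268.9° here. β=2.3, B=26.9. 20·(0.0855 − sin(2π·0.0855)/(2π)) = 0.0811 → s = 6.0811

6.0811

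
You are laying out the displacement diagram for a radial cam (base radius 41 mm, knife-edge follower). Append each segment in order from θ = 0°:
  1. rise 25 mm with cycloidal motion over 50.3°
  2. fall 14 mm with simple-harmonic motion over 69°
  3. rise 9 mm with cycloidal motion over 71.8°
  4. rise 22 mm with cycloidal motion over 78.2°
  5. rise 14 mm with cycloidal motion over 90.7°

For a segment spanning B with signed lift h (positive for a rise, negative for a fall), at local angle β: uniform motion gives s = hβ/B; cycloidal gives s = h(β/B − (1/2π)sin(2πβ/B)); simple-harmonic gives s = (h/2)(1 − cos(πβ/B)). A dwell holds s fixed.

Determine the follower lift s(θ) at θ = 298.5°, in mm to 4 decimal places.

seg 1 [0°–50.3°] cycloidal, h=25: full span → s += 25 → s = 25.0000
seg 2 [50.3°–119.3°] simple-harmonic, h=-14: full span → s += -14 → s = 11.0000
seg 3 [119.3°–191.1°] cycloidal, h=9: full span → s += 9 → s = 20.0000
seg 4 [191.1°–269.3°] cycloidal, h=22: full span → s += 22 → s = 42.0000
seg 5 [269.3°–360°] cycloidal, h=14: θ=298.5° here. β=29.2, B=90.7. 14·(0.3219 − sin(2π·0.3219)/(2π)) = 2.5028 → s = 44.5028

44.5028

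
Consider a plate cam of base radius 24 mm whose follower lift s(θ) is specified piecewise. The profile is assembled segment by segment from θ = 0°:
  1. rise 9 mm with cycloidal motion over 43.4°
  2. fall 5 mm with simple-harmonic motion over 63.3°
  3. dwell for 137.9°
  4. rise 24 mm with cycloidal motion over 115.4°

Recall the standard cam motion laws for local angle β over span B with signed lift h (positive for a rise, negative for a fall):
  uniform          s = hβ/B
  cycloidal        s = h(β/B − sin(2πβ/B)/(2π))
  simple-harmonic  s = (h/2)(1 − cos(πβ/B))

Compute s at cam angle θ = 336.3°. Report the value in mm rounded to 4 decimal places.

seg 1 [0°–43.4°] cycloidal, h=9: full span → s += 9 → s = 9.0000
seg 2 [43.4°–106.7°] simple-harmonic, h=-5: full span → s += -5 → s = 4.0000
seg 3 [106.7°–244.6°] dwell: s stays 4.0000
seg 4 [244.6°–360°] cycloidal, h=24: θ=336.3° here. β=91.7, B=115.4. 24·(0.7946 − sin(2π·0.7946)/(2π)) = 22.7416 → s = 26.7416

26.7416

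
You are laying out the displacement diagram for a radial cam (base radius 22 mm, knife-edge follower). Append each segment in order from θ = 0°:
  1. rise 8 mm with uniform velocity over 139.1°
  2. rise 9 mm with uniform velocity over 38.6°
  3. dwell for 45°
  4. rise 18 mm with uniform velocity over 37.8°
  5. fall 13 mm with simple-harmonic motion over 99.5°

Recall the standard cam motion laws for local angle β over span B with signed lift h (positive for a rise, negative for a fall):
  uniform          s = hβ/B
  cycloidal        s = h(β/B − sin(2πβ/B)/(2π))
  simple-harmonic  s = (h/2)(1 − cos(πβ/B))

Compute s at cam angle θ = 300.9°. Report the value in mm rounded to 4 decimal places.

seg 1 [0°–139.1°] uniform, h=8: full span → s += 8 → s = 8.0000
seg 2 [139.1°–177.7°] uniform, h=9: full span → s += 9 → s = 17.0000
seg 3 [177.7°–222.7°] dwell: s stays 17.0000
seg 4 [222.7°–260.5°] uniform, h=18: full span → s += 18 → s = 35.0000
seg 5 [260.5°–360°] simple-harmonic, h=-13: θ=300.9° here. β=40.4, B=99.5. -13/2·(1 − cos(π·0.4060)) = -4.6089 → s = 30.3911

30.3911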